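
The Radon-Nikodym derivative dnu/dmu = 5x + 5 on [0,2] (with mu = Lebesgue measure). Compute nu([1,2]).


nu(A) = integral_A (dnu/dmu) dmu = integral_1^2 (5x + 5) dx
Step 1: Antiderivative F(x) = (5/2)x^2 + 5x
Step 2: F(2) = (5/2)*2^2 + 5*2 = 10 + 10 = 20
Step 3: F(1) = (5/2)*1^2 + 5*1 = 2.5 + 5 = 7.5
Step 4: nu([1,2]) = F(2) - F(1) = 20 - 7.5 = 12.5


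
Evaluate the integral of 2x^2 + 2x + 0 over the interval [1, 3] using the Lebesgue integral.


The Lebesgue integral of a Riemann-integrable function agrees with the Riemann integral.
Antiderivative F(x) = (2/3)x^3 + (2/2)x^2 + 0x
F(3) = (2/3)*3^3 + (2/2)*3^2 + 0*3
     = (2/3)*27 + (2/2)*9 + 0*3
     = 18 + 9 + 0
     = 27
F(1) = 1.666667
Integral = F(3) - F(1) = 27 - 1.666667 = 25.333333


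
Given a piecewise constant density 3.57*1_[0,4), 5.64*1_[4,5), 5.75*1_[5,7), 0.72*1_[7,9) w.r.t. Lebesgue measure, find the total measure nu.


Integrate each piece of the Radon-Nikodym derivative:
Step 1: integral_0^4 3.57 dx = 3.57*(4-0) = 3.57*4 = 14.28
Step 2: integral_4^5 5.64 dx = 5.64*(5-4) = 5.64*1 = 5.64
Step 3: integral_5^7 5.75 dx = 5.75*(7-5) = 5.75*2 = 11.5
Step 4: integral_7^9 0.72 dx = 0.72*(9-7) = 0.72*2 = 1.44
Total: 14.28 + 5.64 + 11.5 + 1.44 = 32.86


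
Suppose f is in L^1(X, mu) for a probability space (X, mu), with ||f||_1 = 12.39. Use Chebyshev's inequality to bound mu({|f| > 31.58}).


Chebyshev/Markov inequality: mu(|f| > eps) <= (||f||_p / eps)^p
Step 1: ||f||_1 / eps = 12.39 / 31.58 = 0.392337
Step 2: Raise to power p = 1:
  (0.392337)^1 = 0.392337
Step 3: Therefore mu(|f| > 31.58) <= 0.392337


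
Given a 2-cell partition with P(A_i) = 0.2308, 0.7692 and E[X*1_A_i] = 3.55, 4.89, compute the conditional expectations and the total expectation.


For each cell A_i: E[X|A_i] = E[X*1_A_i] / P(A_i)
Step 1: E[X|A_1] = 3.55 / 0.2308 = 15.381282
Step 2: E[X|A_2] = 4.89 / 0.7692 = 6.357254
Verification: E[X] = sum E[X*1_A_i] = 3.55 + 4.89 = 8.44


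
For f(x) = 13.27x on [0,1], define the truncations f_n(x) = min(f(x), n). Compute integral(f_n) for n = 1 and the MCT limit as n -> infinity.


f(x) = 13.27x on [0,1]; f_n(x) = min(13.27x, n). At n = 1:
Step 1: f(x) reaches 1 at x = 1/13.27 = 0.075358
Step 2: integral(f_1) = integral(13.27x, 0, 0.075358) + integral(1, 0.075358, 1)
       = 13.27*0.075358^2/2 + 1*(1 - 0.075358)
       = 0.037679 + 0.924642
       = 0.962321
Step 3: As n -> infinity, f_n increases to f, so by MCT integral(f_n) -> integral(f) = 13.27/2 = 6.635.
Convergence: integral(f_1) = 0.962321 -> 6.635 as n -> infinity


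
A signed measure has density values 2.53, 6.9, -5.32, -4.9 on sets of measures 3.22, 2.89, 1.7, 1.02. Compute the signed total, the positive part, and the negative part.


Step 1: Compute signed measure on each set:
  Set 1: 2.53 * 3.22 = 8.1466
  Set 2: 6.9 * 2.89 = 19.941
  Set 3: -5.32 * 1.7 = -9.044
  Set 4: -4.9 * 1.02 = -4.998
Step 2: Total signed measure = (8.1466) + (19.941) + (-9.044) + (-4.998)
     = 14.0456
Step 3: Positive part mu+(X) = sum of positive contributions = 28.0876
Step 4: Negative part mu-(X) = |sum of negative contributions| = 14.042


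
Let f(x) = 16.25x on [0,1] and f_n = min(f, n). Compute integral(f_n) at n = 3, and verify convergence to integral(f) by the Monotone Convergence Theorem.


f(x) = 16.25x on [0,1]; f_n(x) = min(16.25x, n). At n = 3:
Step 1: f(x) reaches 3 at x = 3/16.25 = 0.184615
Step 2: integral(f_3) = integral(16.25x, 0, 0.184615) + integral(3, 0.184615, 1)
       = 16.25*0.184615^2/2 + 3*(1 - 0.184615)
       = 0.276923 + 2.446154
       = 2.723077
Step 3: As n -> infinity, f_n increases to f, so by MCT integral(f_n) -> integral(f) = 16.25/2 = 8.125.
Convergence: integral(f_3) = 2.723077 -> 8.125 as n -> infinity


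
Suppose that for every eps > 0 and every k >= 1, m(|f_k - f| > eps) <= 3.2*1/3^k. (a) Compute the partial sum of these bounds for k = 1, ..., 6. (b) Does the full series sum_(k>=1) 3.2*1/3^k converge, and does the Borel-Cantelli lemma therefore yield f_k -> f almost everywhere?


Step 1: List the terms 3.2*1/3^k for k = 1 to 6:
  k=1: 1.066667
  k=2: 0.355556
  k=3: 0.118519
  k=4: 0.039506
  k=5: 0.013169
  k=6: 0.00439
Step 2: Partial sum = 1.066667 + 0.355556 + 0.118519 + 0.039506 + 0.013169 + 0.00439
     = 1.597805
Step 3: The full series sum_(k>=1) 3.2*1/3^k converges (geometric series with ratio 1/3 < 1; a constant multiple of a convergent series converges).
Step 4: Fix eps > 0. Since sum_k m(|f_k - f| > eps) < infinity, the Borel-Cantelli lemma gives
        m(limsup_k {|f_k - f| > eps}) = 0, i.e. for a.e. x, |f_k(x) - f(x)| <= eps for all large k.
        Applying this with eps = 1/j for j = 1, 2, ... and intersecting the countably many full-measure sets,
        for a.e. x we get limsup_k |f_k(x) - f(x)| <= 1/j for every j, hence f_k -> f almost everywhere.
Conclusion: series converges; Borel-Cantelli yields f_k -> f a.e.


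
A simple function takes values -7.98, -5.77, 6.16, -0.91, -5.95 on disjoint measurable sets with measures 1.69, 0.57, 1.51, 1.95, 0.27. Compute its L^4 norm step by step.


Step 1: Compute |f_i|^4 for each value:
  |-7.98|^4 = 4055.193344
  |-5.77|^4 = 1108.41719
  |6.16|^4 = 1439.868559
  |-0.91|^4 = 0.68575
  |-5.95|^4 = 1253.337006
Step 2: Multiply by measures and sum:
  4055.193344 * 1.69 = 6853.276752
  1108.41719 * 0.57 = 631.797799
  1439.868559 * 1.51 = 2174.201525
  0.68575 * 1.95 = 1.337212
  1253.337006 * 0.27 = 338.400992
Sum = 6853.276752 + 631.797799 + 2174.201525 + 1.337212 + 338.400992 = 9999.014278
Step 3: Take the p-th root:
||f||_4 = (9999.014278)^(1/4) = 9.999754


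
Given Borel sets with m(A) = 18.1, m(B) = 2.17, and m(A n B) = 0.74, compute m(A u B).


By inclusion-exclusion: m(A u B) = m(A) + m(B) - m(A n B)
= 18.1 + 2.17 - 0.74
= 19.53


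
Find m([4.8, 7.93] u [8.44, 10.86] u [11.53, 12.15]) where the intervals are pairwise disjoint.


For pairwise disjoint intervals, m(union) = sum of lengths.
= (7.93 - 4.8) + (10.86 - 8.44) + (12.15 - 11.53)
= 3.13 + 2.42 + 0.62
= 6.17


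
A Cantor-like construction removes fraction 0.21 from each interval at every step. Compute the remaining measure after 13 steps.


Step 1: At each step, fraction remaining = 1 - 0.21 = 0.79
Step 2: After 13 steps, measure = (0.79)^13
Result = 0.046682


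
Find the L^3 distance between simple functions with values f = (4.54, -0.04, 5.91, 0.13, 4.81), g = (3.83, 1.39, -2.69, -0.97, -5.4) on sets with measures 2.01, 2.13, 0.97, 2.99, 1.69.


Step 1: Compute differences f_i - g_i:
  4.54 - 3.83 = 0.71
  -0.04 - 1.39 = -1.43
  5.91 - -2.69 = 8.6
  0.13 - -0.97 = 1.1
  4.81 - -5.4 = 10.21
Step 2: Compute |diff|^3 * measure for each set:
  |0.71|^3 * 2.01 = 0.357911 * 2.01 = 0.719401
  |-1.43|^3 * 2.13 = 2.924207 * 2.13 = 6.228561
  |8.6|^3 * 0.97 = 636.056 * 0.97 = 616.97432
  |1.1|^3 * 2.99 = 1.331 * 2.99 = 3.97969
  |10.21|^3 * 1.69 = 1064.332261 * 1.69 = 1798.721521
Step 3: Sum = 2426.623493
Step 4: ||f-g||_3 = (2426.623493)^(1/3) = 13.437984


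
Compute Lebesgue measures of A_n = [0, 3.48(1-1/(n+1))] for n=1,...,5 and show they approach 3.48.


By continuity of measure from below: if A_n increases to A, then m(A_n) -> m(A).
Here A = [0, 3.48], so m(A) = 3.48
Step 1: a_1 = 3.48*(1 - 1/2) = 1.74, m(A_1) = 1.74
Step 2: a_2 = 3.48*(1 - 1/3) = 2.32, m(A_2) = 2.32
Step 3: a_3 = 3.48*(1 - 1/4) = 2.61, m(A_3) = 2.61
Step 4: a_4 = 3.48*(1 - 1/5) = 2.784, m(A_4) = 2.784
Step 5: a_5 = 3.48*(1 - 1/6) = 2.9, m(A_5) = 2.9
Limit: m(A_n) -> m([0,3.48]) = 3.48


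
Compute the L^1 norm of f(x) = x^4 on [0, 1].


Step 1: ||f||_1 = (integral_0^1 |x^4|^1 dx)^(1/1)
     = (integral_0^1 x^4 dx)^(1/1)
Step 2: integral_0^1 x^4 dx = [x^5/(5)] from 0 to 1 = 1^5/5
     = 1/5 = 0.2
Step 3: ||f||_1 = (0.2)^(1/1) = 0.2


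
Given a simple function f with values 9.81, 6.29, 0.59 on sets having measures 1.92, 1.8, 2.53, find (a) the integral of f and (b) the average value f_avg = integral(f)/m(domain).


Step 1: Integral = sum(value_i * measure_i)
= 9.81*1.92 + 6.29*1.8 + 0.59*2.53
= 18.8352 + 11.322 + 1.4927
= 31.6499
Step 2: Total measure of domain = 1.92 + 1.8 + 2.53 = 6.25
Step 3: Average value = 31.6499 / 6.25 = 5.063984


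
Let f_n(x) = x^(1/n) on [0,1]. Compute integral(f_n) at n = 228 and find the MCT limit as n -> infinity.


At n = 228: f_228(x) = x^(1/228).
Step 1: integral(x^(1/228), 0, 1) = [x^(1/228+1) / (1/228+1)] from 0 to 1
     = 1 / (1/228 + 1) = 1 / ((228+1)/228) = 228/(228+1)
     = 228/229 = 0.995633
Step 2: As n -> infinity, f_n(x) = x^(1/n) -> 1 for x in (0,1], and f_n is increasing in n.
By MCT, lim_n integral(f_n) = integral(lim_n f_n) = integral(1, 0, 1) = 1.
Step 3: Verify convergence: 228/229 = 0.995633 -> 1


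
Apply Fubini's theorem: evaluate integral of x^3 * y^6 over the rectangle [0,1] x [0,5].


By Fubini's theorem, the double integral factors as a product of single integrals:
Step 1: integral_0^1 x^3 dx = [x^4/4] from 0 to 1
     = 1^4/4 = 0.25
Step 2: integral_0^5 y^6 dy = [y^7/7] from 0 to 5
     = 5^7/7 = 11160.714286
Step 3: Double integral = 0.25 * 11160.714286 = 2790.178571


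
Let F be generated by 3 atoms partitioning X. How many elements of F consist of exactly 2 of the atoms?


Each element of F is a union of some subset of the 3 atoms.
Elements that are unions of exactly 2 atoms correspond to 2-element subsets of the 3 atoms.
Count = C(3, 2) = 3! / (2! * 1!) = 3.


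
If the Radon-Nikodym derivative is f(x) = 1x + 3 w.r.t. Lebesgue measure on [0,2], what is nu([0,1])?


nu(A) = integral_A (dnu/dmu) dmu = integral_0^1 (1x + 3) dx
Step 1: Antiderivative F(x) = (1/2)x^2 + 3x
Step 2: F(1) = (1/2)*1^2 + 3*1 = 0.5 + 3 = 3.5
Step 3: F(0) = (1/2)*0^2 + 3*0 = 0.0 + 0 = 0.0
Step 4: nu([0,1]) = F(1) - F(0) = 3.5 - 0.0 = 3.5


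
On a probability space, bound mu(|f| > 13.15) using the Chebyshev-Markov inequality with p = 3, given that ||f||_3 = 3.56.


Chebyshev/Markov inequality: mu(|f| > eps) <= (||f||_p / eps)^p
Step 1: ||f||_3 / eps = 3.56 / 13.15 = 0.270722
Step 2: Raise to power p = 3:
  (0.270722)^3 = 0.019841
Step 3: Therefore mu(|f| > 13.15) <= 0.019841


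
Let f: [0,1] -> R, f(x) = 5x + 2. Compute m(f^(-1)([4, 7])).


f^(-1)([4, 7]) = {x : 4 <= 5x + 2 <= 7}
Solving: (4 - 2)/5 <= x <= (7 - 2)/5
= [0.4, 1]
Intersecting with [0,1]: [0.4, 1]
Measure = 1 - 0.4 = 0.6


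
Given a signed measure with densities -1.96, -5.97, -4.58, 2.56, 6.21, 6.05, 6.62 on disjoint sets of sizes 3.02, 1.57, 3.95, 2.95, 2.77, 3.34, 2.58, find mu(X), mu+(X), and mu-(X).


Step 1: Compute signed measure on each set:
  Set 1: -1.96 * 3.02 = -5.9192
  Set 2: -5.97 * 1.57 = -9.3729
  Set 3: -4.58 * 3.95 = -18.091
  Set 4: 2.56 * 2.95 = 7.552
  Set 5: 6.21 * 2.77 = 17.2017
  Set 6: 6.05 * 3.34 = 20.207
  Set 7: 6.62 * 2.58 = 17.0796
Step 2: Total signed measure = (-5.9192) + (-9.3729) + (-18.091) + (7.552) + (17.2017) + (20.207) + (17.0796)
     = 28.6572
Step 3: Positive part mu+(X) = sum of positive contributions = 62.0403
Step 4: Negative part mu-(X) = |sum of negative contributions| = 33.3831


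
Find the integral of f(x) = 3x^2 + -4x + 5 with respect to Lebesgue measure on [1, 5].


The Lebesgue integral of a Riemann-integrable function agrees with the Riemann integral.
Antiderivative F(x) = (3/3)x^3 + (-4/2)x^2 + 5x
F(5) = (3/3)*5^3 + (-4/2)*5^2 + 5*5
     = (3/3)*125 + (-4/2)*25 + 5*5
     = 125 + -50 + 25
     = 100
F(1) = 4
Integral = F(5) - F(1) = 100 - 4 = 96


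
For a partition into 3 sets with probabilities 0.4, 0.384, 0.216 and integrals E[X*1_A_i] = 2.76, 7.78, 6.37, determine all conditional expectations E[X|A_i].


For each cell A_i: E[X|A_i] = E[X*1_A_i] / P(A_i)
Step 1: E[X|A_1] = 2.76 / 0.4 = 6.9
Step 2: E[X|A_2] = 7.78 / 0.384 = 20.260417
Step 3: E[X|A_3] = 6.37 / 0.216 = 29.490741
Verification: E[X] = sum E[X*1_A_i] = 2.76 + 7.78 + 6.37 = 16.91


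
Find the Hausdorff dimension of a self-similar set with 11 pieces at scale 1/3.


For a self-similar set with N copies scaled by 1/r:
dim_H = log(N)/log(r) = log(11)/log(3)
= 2.397895/1.098612
= 2.182658


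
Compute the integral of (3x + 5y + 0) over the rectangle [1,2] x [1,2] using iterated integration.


By Fubini, integrate in x first, then y.
Step 1: Fix y, integrate over x in [1,2]:
  integral(3x + 5y + 0, x=1..2)
  = 3*(2^2 - 1^2)/2 + (5y + 0)*(2 - 1)
  = 4.5 + (5y + 0)*1
  = 4.5 + 5y + 0
  = 4.5 + 5y
Step 2: Integrate over y in [1,2]:
  integral(4.5 + 5y, y=1..2)
  = 4.5*1 + 5*(2^2 - 1^2)/2
  = 4.5 + 7.5
  = 12


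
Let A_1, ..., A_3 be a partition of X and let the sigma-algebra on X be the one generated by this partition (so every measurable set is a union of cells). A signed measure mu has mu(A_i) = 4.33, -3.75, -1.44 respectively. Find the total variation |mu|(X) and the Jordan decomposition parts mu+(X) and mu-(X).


Step 1: Every measurable set is a union of atoms (the cells / points), so a Hahn decomposition is
  obtained by grouping atoms by sign: P = union of atoms with mu > 0, N = union of the remaining atoms.
  Atoms in P (indices): 1;  atoms in N (indices): 2, 3
  Positive values: 4.33
  Negative values: -3.75, -1.44
Step 2: mu+(X) = mu(P) = sum of positive atom values = 4.33
Step 3: mu-(X) = -mu(N) = sum of |negative atom values| = 5.19
Step 4: |mu|(X) = mu+(X) + mu-(X) = 4.33 + 5.19 = 9.52


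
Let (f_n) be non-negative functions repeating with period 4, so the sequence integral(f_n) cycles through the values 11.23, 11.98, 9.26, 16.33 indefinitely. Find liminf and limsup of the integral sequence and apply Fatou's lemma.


The sequence (integral(f_n)) is periodic with period 4, repeating the values 11.23, 11.98, 9.26, 16.33 indefinitely.
Step 1: For a periodic sequence, every tail (a_m, a_(m+1), ...) contains all 4 period values infinitely often.
Step 2: Hence inf of every tail = min of the period values = min(11.23, 11.98, 9.26, 16.33) = 9.26.
        liminf_n integral(f_n) = sup over m of (inf of tail from m) = 9.26.
Step 3: Similarly sup of every tail = max of the period values = 16.33.
        limsup_n integral(f_n) = 16.33.
Step 4: Fatou's lemma: integral(liminf_n f_n) <= liminf_n integral(f_n) = 9.26.
        So the integral of the pointwise liminf is at most 9.26.


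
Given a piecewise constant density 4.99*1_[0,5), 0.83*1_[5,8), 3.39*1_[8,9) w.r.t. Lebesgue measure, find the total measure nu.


Integrate each piece of the Radon-Nikodym derivative:
Step 1: integral_0^5 4.99 dx = 4.99*(5-0) = 4.99*5 = 24.95
Step 2: integral_5^8 0.83 dx = 0.83*(8-5) = 0.83*3 = 2.49
Step 3: integral_8^9 3.39 dx = 3.39*(9-8) = 3.39*1 = 3.39
Total: 24.95 + 2.49 + 3.39 = 30.83


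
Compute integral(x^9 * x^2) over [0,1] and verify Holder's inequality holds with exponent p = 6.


Step 1: Exact integral of f*g = integral(x^11, 0, 1) = 1/12
     = 0.083333
Step 2: Holder bound with p=6, q=1.2:
  ||f||_p = (integral x^54 dx)^(1/6) = (1/55)^(1/6) = 0.51279
  ||g||_q = (integral x^2.4 dx)^(1/1.2) = (1/3.4)^(1/1.2) = 0.360662
Step 3: Holder bound = ||f||_p * ||g||_q = 0.51279 * 0.360662 = 0.184944
Verification: 0.083333 <= 0.184944 (Holder holds)


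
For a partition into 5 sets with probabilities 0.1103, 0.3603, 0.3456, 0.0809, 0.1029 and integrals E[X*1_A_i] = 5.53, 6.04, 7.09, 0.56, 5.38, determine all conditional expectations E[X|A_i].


For each cell A_i: E[X|A_i] = E[X*1_A_i] / P(A_i)
Step 1: E[X|A_1] = 5.53 / 0.1103 = 50.135993
Step 2: E[X|A_2] = 6.04 / 0.3603 = 16.763808
Step 3: E[X|A_3] = 7.09 / 0.3456 = 20.515046
Step 4: E[X|A_4] = 0.56 / 0.0809 = 6.922126
Step 5: E[X|A_5] = 5.38 / 0.1029 = 52.283771
Verification: E[X] = sum E[X*1_A_i] = 5.53 + 6.04 + 7.09 + 0.56 + 5.38 = 24.6


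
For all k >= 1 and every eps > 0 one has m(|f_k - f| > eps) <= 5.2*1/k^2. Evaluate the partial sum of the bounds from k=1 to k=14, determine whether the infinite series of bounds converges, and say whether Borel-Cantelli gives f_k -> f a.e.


Step 1: List the terms 5.2*1/k^2 for k = 1 to 14:
  k=1: 5.2
  k=2: 1.3
  k=3: 0.577778
  k=4: 0.325
  k=5: 0.208
  k=6: 0.144444
  k=7: 0.106122
  k=8: 0.08125
  k=9: 0.064198
  k=10: 0.052
  k=11: 0.042975
  k=12: 0.036111
  k=13: 0.030769
  k=14: 0.026531
Step 2: Partial sum = 5.2 + 1.3 + 0.577778 + 0.325 + 0.208 + 0.144444 + 0.106122 + 0.08125 + 0.064198 + 0.052 + 0.042975 + 0.036111 + 0.030769 + 0.026531
     = 8.195178
Step 3: The full series sum_(k>=1) 5.2*1/k^2 converges (p-series with p = 2 > 1; a constant multiple of a convergent series converges).
Step 4: Fix eps > 0. Since sum_k m(|f_k - f| > eps) < infinity, the Borel-Cantelli lemma gives
        m(limsup_k {|f_k - f| > eps}) = 0, i.e. for a.e. x, |f_k(x) - f(x)| <= eps for all large k.
        Applying this with eps = 1/j for j = 1, 2, ... and intersecting the countably many full-measure sets,
        for a.e. x we get limsup_k |f_k(x) - f(x)| <= 1/j for every j, hence f_k -> f almost everywhere.
Conclusion: series converges; Borel-Cantelli yields f_k -> f a.e.


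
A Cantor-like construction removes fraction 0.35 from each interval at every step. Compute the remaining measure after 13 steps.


Step 1: At each step, fraction remaining = 1 - 0.35 = 0.65
Step 2: After 13 steps, measure = (0.65)^13
Result = 0.003697


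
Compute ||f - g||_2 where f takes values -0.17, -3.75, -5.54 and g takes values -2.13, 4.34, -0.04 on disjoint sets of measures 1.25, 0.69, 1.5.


Step 1: Compute differences f_i - g_i:
  -0.17 - -2.13 = 1.96
  -3.75 - 4.34 = -8.09
  -5.54 - -0.04 = -5.5
Step 2: Compute |diff|^2 * measure for each set:
  |1.96|^2 * 1.25 = 3.8416 * 1.25 = 4.802
  |-8.09|^2 * 0.69 = 65.4481 * 0.69 = 45.159189
  |-5.5|^2 * 1.5 = 30.25 * 1.5 = 45.375
Step 3: Sum = 95.336189
Step 4: ||f-g||_2 = (95.336189)^(1/2) = 9.764025


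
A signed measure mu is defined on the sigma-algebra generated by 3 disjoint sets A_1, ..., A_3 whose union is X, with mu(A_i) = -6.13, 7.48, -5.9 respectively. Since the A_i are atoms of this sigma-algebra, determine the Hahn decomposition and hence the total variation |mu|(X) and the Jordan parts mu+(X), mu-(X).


Step 1: Every measurable set is a union of atoms (the cells / points), so a Hahn decomposition is
  obtained by grouping atoms by sign: P = union of atoms with mu > 0, N = union of the remaining atoms.
  Atoms in P (indices): 2;  atoms in N (indices): 1, 3
  Positive values: 7.48
  Negative values: -6.13, -5.9
Step 2: mu+(X) = mu(P) = sum of positive atom values = 7.48
Step 3: mu-(X) = -mu(N) = sum of |negative atom values| = 12.03
Step 4: |mu|(X) = mu+(X) + mu-(X) = 7.48 + 12.03 = 19.51


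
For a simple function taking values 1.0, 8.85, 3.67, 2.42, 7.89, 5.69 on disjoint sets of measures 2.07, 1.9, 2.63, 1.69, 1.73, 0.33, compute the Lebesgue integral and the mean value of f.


Step 1: Integral = sum(value_i * measure_i)
= 1.0*2.07 + 8.85*1.9 + 3.67*2.63 + 2.42*1.69 + 7.89*1.73 + 5.69*0.33
= 2.07 + 16.815 + 9.6521 + 4.0898 + 13.6497 + 1.8777
= 48.1543
Step 2: Total measure of domain = 2.07 + 1.9 + 2.63 + 1.69 + 1.73 + 0.33 = 10.35
Step 3: Average value = 48.1543 / 10.35 = 4.652589


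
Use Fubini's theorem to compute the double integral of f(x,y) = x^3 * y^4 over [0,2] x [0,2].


By Fubini's theorem, the double integral factors as a product of single integrals:
Step 1: integral_0^2 x^3 dx = [x^4/4] from 0 to 2
     = 2^4/4 = 4
Step 2: integral_0^2 y^4 dy = [y^5/5] from 0 to 2
     = 2^5/5 = 6.4
Step 3: Double integral = 4 * 6.4 = 25.6


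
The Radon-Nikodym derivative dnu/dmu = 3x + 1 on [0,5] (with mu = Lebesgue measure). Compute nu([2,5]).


nu(A) = integral_A (dnu/dmu) dmu = integral_2^5 (3x + 1) dx
Step 1: Antiderivative F(x) = (3/2)x^2 + 1x
Step 2: F(5) = (3/2)*5^2 + 1*5 = 37.5 + 5 = 42.5
Step 3: F(2) = (3/2)*2^2 + 1*2 = 6 + 2 = 8
Step 4: nu([2,5]) = F(5) - F(2) = 42.5 - 8 = 34.5


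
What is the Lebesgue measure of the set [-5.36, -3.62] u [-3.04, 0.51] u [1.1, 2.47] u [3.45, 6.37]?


For pairwise disjoint intervals, m(union) = sum of lengths.
= (-3.62 - -5.36) + (0.51 - -3.04) + (2.47 - 1.1) + (6.37 - 3.45)
= 1.74 + 3.55 + 1.37 + 2.92
= 9.58


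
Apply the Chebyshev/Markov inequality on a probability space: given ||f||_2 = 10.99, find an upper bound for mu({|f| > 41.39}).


Chebyshev/Markov inequality: mu(|f| > eps) <= (||f||_p / eps)^p
Step 1: ||f||_2 / eps = 10.99 / 41.39 = 0.265523
Step 2: Raise to power p = 2:
  (0.265523)^2 = 0.070503
Step 3: Therefore mu(|f| > 41.39) <= 0.070503


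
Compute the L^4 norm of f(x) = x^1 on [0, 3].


Step 1: ||f||_4 = (integral_0^3 |x^1|^4 dx)^(1/4)
     = (integral_0^3 x^4 dx)^(1/4)
Step 2: integral_0^3 x^4 dx = [x^5/(5)] from 0 to 3 = 3^5/5
     = 243/5 = 48.6
Step 3: ||f||_4 = (48.6)^(1/4) = 2.640335


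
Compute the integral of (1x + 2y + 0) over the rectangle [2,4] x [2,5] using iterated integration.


By Fubini, integrate in x first, then y.
Step 1: Fix y, integrate over x in [2,4]:
  integral(1x + 2y + 0, x=2..4)
  = 1*(4^2 - 2^2)/2 + (2y + 0)*(4 - 2)
  = 6 + (2y + 0)*2
  = 6 + 4y + 0
  = 6 + 4y
Step 2: Integrate over y in [2,5]:
  integral(6 + 4y, y=2..5)
  = 6*3 + 4*(5^2 - 2^2)/2
  = 18 + 42
  = 60


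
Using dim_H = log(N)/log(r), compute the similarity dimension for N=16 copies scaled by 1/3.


For a self-similar set with N copies scaled by 1/r:
dim_H = log(N)/log(r) = log(16)/log(3)
= 2.772589/1.098612
= 2.523719


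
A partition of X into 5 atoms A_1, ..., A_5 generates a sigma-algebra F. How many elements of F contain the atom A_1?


Each element of F is a union of some subset S of the 5 atoms.
The element contains A_1 iff A_1 is in S.
So we count subsets S of {A_1,...,A_5} with A_1 in S: choose freely among the other 4 atoms.
Count = 2^(5-1) = 2^4 = 16.


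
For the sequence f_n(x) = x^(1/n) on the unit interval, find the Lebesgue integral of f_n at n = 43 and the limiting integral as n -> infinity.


At n = 43: f_43(x) = x^(1/43).
Step 1: integral(x^(1/43), 0, 1) = [x^(1/43+1) / (1/43+1)] from 0 to 1
     = 1 / (1/43 + 1) = 1 / ((43+1)/43) = 43/(43+1)
     = 43/44 = 0.977273
Step 2: As n -> infinity, f_n(x) = x^(1/n) -> 1 for x in (0,1], and f_n is increasing in n.
By MCT, lim_n integral(f_n) = integral(lim_n f_n) = integral(1, 0, 1) = 1.
Step 3: Verify convergence: 43/44 = 0.977273 -> 1


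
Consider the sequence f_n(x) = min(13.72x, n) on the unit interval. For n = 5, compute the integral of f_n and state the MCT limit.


f(x) = 13.72x on [0,1]; f_n(x) = min(13.72x, n). At n = 5:
Step 1: f(x) reaches 5 at x = 5/13.72 = 0.364431
Step 2: integral(f_5) = integral(13.72x, 0, 0.364431) + integral(5, 0.364431, 1)
       = 13.72*0.364431^2/2 + 5*(1 - 0.364431)
       = 0.911079 + 3.177843
       = 4.088921
Step 3: As n -> infinity, f_n increases to f, so by MCT integral(f_n) -> integral(f) = 13.72/2 = 6.86.
Convergence: integral(f_5) = 4.088921 -> 6.86 as n -> infinity


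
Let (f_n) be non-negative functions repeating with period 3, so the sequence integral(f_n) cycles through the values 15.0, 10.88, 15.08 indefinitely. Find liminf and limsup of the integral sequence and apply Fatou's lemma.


The sequence (integral(f_n)) is periodic with period 3, repeating the values 15.0, 10.88, 15.08 indefinitely.
Step 1: For a periodic sequence, every tail (a_m, a_(m+1), ...) contains all 3 period values infinitely often.
Step 2: Hence inf of every tail = min of the period values = min(15.0, 10.88, 15.08) = 10.88.
        liminf_n integral(f_n) = sup over m of (inf of tail from m) = 10.88.
Step 3: Similarly sup of every tail = max of the period values = 15.08.
        limsup_n integral(f_n) = 15.08.
Step 4: Fatou's lemma: integral(liminf_n f_n) <= liminf_n integral(f_n) = 10.88.
        So the integral of the pointwise liminf is at most 10.88.


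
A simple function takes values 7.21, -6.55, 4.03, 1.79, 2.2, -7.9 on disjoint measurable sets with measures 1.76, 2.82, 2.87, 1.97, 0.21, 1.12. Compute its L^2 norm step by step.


Step 1: Compute |f_i|^2 for each value:
  |7.21|^2 = 51.9841
  |-6.55|^2 = 42.9025
  |4.03|^2 = 16.2409
  |1.79|^2 = 3.2041
  |2.2|^2 = 4.84
  |-7.9|^2 = 62.41
Step 2: Multiply by measures and sum:
  51.9841 * 1.76 = 91.492016
  42.9025 * 2.82 = 120.98505
  16.2409 * 2.87 = 46.611383
  3.2041 * 1.97 = 6.312077
  4.84 * 0.21 = 1.0164
  62.41 * 1.12 = 69.8992
Sum = 91.492016 + 120.98505 + 46.611383 + 6.312077 + 1.0164 + 69.8992 = 336.316126
Step 3: Take the p-th root:
||f||_2 = (336.316126)^(1/2) = 18.338924


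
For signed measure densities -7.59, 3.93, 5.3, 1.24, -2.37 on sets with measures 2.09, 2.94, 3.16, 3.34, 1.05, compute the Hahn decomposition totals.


Step 1: Compute signed measure on each set:
  Set 1: -7.59 * 2.09 = -15.8631
  Set 2: 3.93 * 2.94 = 11.5542
  Set 3: 5.3 * 3.16 = 16.748
  Set 4: 1.24 * 3.34 = 4.1416
  Set 5: -2.37 * 1.05 = -2.4885
Step 2: Total signed measure = (-15.8631) + (11.5542) + (16.748) + (4.1416) + (-2.4885)
     = 14.0922
Step 3: Positive part mu+(X) = sum of positive contributions = 32.4438
Step 4: Negative part mu-(X) = |sum of negative contributions| = 18.3516


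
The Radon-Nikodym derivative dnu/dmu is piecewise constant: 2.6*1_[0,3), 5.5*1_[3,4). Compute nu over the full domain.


Integrate each piece of the Radon-Nikodym derivative:
Step 1: integral_0^3 2.6 dx = 2.6*(3-0) = 2.6*3 = 7.8
Step 2: integral_3^4 5.5 dx = 5.5*(4-3) = 5.5*1 = 5.5
Total: 7.8 + 5.5 = 13.3


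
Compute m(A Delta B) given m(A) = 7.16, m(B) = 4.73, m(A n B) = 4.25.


m(A Delta B) = m(A) + m(B) - 2*m(A n B)
= 7.16 + 4.73 - 2*4.25
= 7.16 + 4.73 - 8.5
= 3.39


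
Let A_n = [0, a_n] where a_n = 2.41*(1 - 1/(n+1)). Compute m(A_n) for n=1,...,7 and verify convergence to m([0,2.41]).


By continuity of measure from below: if A_n increases to A, then m(A_n) -> m(A).
Here A = [0, 2.41], so m(A) = 2.41
Step 1: a_1 = 2.41*(1 - 1/2) = 1.205, m(A_1) = 1.205
Step 2: a_2 = 2.41*(1 - 1/3) = 1.6067, m(A_2) = 1.6067
Step 3: a_3 = 2.41*(1 - 1/4) = 1.8075, m(A_3) = 1.8075
Step 4: a_4 = 2.41*(1 - 1/5) = 1.928, m(A_4) = 1.928
Step 5: a_5 = 2.41*(1 - 1/6) = 2.0083, m(A_5) = 2.0083
Step 6: a_6 = 2.41*(1 - 1/7) = 2.0657, m(A_6) = 2.0657
Step 7: a_7 = 2.41*(1 - 1/8) = 2.1088, m(A_7) = 2.1088
Limit: m(A_n) -> m([0,2.41]) = 2.41


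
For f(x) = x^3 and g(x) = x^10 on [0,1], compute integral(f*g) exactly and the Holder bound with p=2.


Step 1: Exact integral of f*g = integral(x^13, 0, 1) = 1/14
     = 0.071429
Step 2: Holder bound with p=2, q=2:
  ||f||_p = (integral x^6 dx)^(1/2) = (1/7)^(1/2) = 0.377964
  ||g||_q = (integral x^20 dx)^(1/2) = (1/21)^(1/2) = 0.218218
Step 3: Holder bound = ||f||_p * ||g||_q = 0.377964 * 0.218218 = 0.082479
Verification: 0.071429 <= 0.082479 (Holder holds)


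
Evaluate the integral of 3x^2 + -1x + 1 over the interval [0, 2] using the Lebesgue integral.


The Lebesgue integral of a Riemann-integrable function agrees with the Riemann integral.
Antiderivative F(x) = (3/3)x^3 + (-1/2)x^2 + 1x
F(2) = (3/3)*2^3 + (-1/2)*2^2 + 1*2
     = (3/3)*8 + (-1/2)*4 + 1*2
     = 8 + -2 + 2
     = 8
F(0) = 0.0
Integral = F(2) - F(0) = 8 - 0.0 = 8


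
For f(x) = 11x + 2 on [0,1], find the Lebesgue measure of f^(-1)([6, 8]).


f^(-1)([6, 8]) = {x : 6 <= 11x + 2 <= 8}
Solving: (6 - 2)/11 <= x <= (8 - 2)/11
= [0.363636, 0.545455]
Intersecting with [0,1]: [0.363636, 0.545455]
Measure = 0.545455 - 0.363636 = 0.181818


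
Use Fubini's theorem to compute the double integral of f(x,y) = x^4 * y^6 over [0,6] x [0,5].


By Fubini's theorem, the double integral factors as a product of single integrals:
Step 1: integral_0^6 x^4 dx = [x^5/5] from 0 to 6
     = 6^5/5 = 1555.2
Step 2: integral_0^5 y^6 dy = [y^7/7] from 0 to 5
     = 5^7/7 = 11160.714286
Step 3: Double integral = 1555.2 * 11160.714286 = 1.735714e+07


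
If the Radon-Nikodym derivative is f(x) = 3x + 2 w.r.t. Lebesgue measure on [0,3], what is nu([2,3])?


nu(A) = integral_A (dnu/dmu) dmu = integral_2^3 (3x + 2) dx
Step 1: Antiderivative F(x) = (3/2)x^2 + 2x
Step 2: F(3) = (3/2)*3^2 + 2*3 = 13.5 + 6 = 19.5
Step 3: F(2) = (3/2)*2^2 + 2*2 = 6 + 4 = 10
Step 4: nu([2,3]) = F(3) - F(2) = 19.5 - 10 = 9.5


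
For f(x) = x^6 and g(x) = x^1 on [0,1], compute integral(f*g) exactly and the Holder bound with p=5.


Step 1: Exact integral of f*g = integral(x^7, 0, 1) = 1/8
     = 0.125
Step 2: Holder bound with p=5, q=1.25:
  ||f||_p = (integral x^30 dx)^(1/5) = (1/31)^(1/5) = 0.503185
  ||g||_q = (integral x^1.25 dx)^(1/1.25) = (1/2.25)^(1/1.25) = 0.522702
Step 3: Holder bound = ||f||_p * ||g||_q = 0.503185 * 0.522702 = 0.263016
Verification: 0.125 <= 0.263016 (Holder holds)


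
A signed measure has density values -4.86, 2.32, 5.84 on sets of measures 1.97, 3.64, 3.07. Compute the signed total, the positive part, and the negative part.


Step 1: Compute signed measure on each set:
  Set 1: -4.86 * 1.97 = -9.5742
  Set 2: 2.32 * 3.64 = 8.4448
  Set 3: 5.84 * 3.07 = 17.9288
Step 2: Total signed measure = (-9.5742) + (8.4448) + (17.9288)
     = 16.7994
Step 3: Positive part mu+(X) = sum of positive contributions = 26.3736
Step 4: Negative part mu-(X) = |sum of negative contributions| = 9.5742


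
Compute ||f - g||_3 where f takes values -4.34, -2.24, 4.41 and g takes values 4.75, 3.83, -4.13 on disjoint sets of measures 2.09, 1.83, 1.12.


Step 1: Compute differences f_i - g_i:
  -4.34 - 4.75 = -9.09
  -2.24 - 3.83 = -6.07
  4.41 - -4.13 = 8.54
Step 2: Compute |diff|^3 * measure for each set:
  |-9.09|^3 * 2.09 = 751.089429 * 2.09 = 1569.776907
  |-6.07|^3 * 1.83 = 223.648543 * 1.83 = 409.276834
  |8.54|^3 * 1.12 = 622.835864 * 1.12 = 697.576168
Step 3: Sum = 2676.629908
Step 4: ||f-g||_3 = (2676.629908)^(1/3) = 13.884474


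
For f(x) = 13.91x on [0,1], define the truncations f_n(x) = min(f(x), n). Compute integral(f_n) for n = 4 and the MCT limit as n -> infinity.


f(x) = 13.91x on [0,1]; f_n(x) = min(13.91x, n). At n = 4:
Step 1: f(x) reaches 4 at x = 4/13.91 = 0.287563
Step 2: integral(f_4) = integral(13.91x, 0, 0.287563) + integral(4, 0.287563, 1)
       = 13.91*0.287563^2/2 + 4*(1 - 0.287563)
       = 0.575126 + 2.849748
       = 3.424874
Step 3: As n -> infinity, f_n increases to f, so by MCT integral(f_n) -> integral(f) = 13.91/2 = 6.955.
Convergence: integral(f_4) = 3.424874 -> 6.955 as n -> infinity


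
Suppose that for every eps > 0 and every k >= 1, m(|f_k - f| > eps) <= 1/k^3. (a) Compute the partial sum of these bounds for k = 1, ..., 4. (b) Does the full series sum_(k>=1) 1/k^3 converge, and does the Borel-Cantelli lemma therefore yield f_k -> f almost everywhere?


Step 1: List the terms 1/k^3 for k = 1 to 4:
  k=1: 1
  k=2: 0.125
  k=3: 0.037037
  k=4: 0.015625
Step 2: Partial sum = 1 + 0.125 + 0.037037 + 0.015625
     = 1.177662
Step 3: The full series sum_(k>=1) 1/k^3 converges (p-series with p = 3 > 1; a constant multiple of a convergent series converges).
Step 4: Fix eps > 0. Since sum_k m(|f_k - f| > eps) < infinity, the Borel-Cantelli lemma gives
        m(limsup_k {|f_k - f| > eps}) = 0, i.e. for a.e. x, |f_k(x) - f(x)| <= eps for all large k.
        Applying this with eps = 1/j for j = 1, 2, ... and intersecting the countably many full-measure sets,
        for a.e. x we get limsup_k |f_k(x) - f(x)| <= 1/j for every j, hence f_k -> f almost everywhere.
Conclusion: series converges; Borel-Cantelli yields f_k -> f a.e.


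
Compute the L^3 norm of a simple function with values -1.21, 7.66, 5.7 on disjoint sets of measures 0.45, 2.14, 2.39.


Step 1: Compute |f_i|^3 for each value:
  |-1.21|^3 = 1.771561
  |7.66|^3 = 449.455096
  |5.7|^3 = 185.193
Step 2: Multiply by measures and sum:
  1.771561 * 0.45 = 0.797202
  449.455096 * 2.14 = 961.833905
  185.193 * 2.39 = 442.61127
Sum = 0.797202 + 961.833905 + 442.61127 = 1405.242378
Step 3: Take the p-th root:
||f||_3 = (1405.242378)^(1/3) = 11.200835


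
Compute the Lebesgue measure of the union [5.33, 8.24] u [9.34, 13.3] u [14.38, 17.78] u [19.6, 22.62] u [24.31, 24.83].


For pairwise disjoint intervals, m(union) = sum of lengths.
= (8.24 - 5.33) + (13.3 - 9.34) + (17.78 - 14.38) + (22.62 - 19.6) + (24.83 - 24.31)
= 2.91 + 3.96 + 3.4 + 3.02 + 0.52
= 13.81


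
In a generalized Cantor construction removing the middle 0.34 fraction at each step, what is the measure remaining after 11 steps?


Step 1: At each step, fraction remaining = 1 - 0.34 = 0.66
Step 2: After 11 steps, measure = (0.66)^11
Result = 0.010351


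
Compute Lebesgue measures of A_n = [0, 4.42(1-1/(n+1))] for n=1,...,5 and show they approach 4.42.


By continuity of measure from below: if A_n increases to A, then m(A_n) -> m(A).
Here A = [0, 4.42], so m(A) = 4.42
Step 1: a_1 = 4.42*(1 - 1/2) = 2.21, m(A_1) = 2.21
Step 2: a_2 = 4.42*(1 - 1/3) = 2.9467, m(A_2) = 2.9467
Step 3: a_3 = 4.42*(1 - 1/4) = 3.315, m(A_3) = 3.315
Step 4: a_4 = 4.42*(1 - 1/5) = 3.536, m(A_4) = 3.536
Step 5: a_5 = 4.42*(1 - 1/6) = 3.6833, m(A_5) = 3.6833
Limit: m(A_n) -> m([0,4.42]) = 4.42


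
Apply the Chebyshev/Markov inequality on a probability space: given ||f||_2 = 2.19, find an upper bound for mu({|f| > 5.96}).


Chebyshev/Markov inequality: mu(|f| > eps) <= (||f||_p / eps)^p
Step 1: ||f||_2 / eps = 2.19 / 5.96 = 0.36745
Step 2: Raise to power p = 2:
  (0.36745)^2 = 0.135019
Step 3: Therefore mu(|f| > 5.96) <= 0.135019


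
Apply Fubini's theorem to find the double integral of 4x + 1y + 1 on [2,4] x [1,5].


By Fubini, integrate in x first, then y.
Step 1: Fix y, integrate over x in [2,4]:
  integral(4x + 1y + 1, x=2..4)
  = 4*(4^2 - 2^2)/2 + (1y + 1)*(4 - 2)
  = 24 + (1y + 1)*2
  = 24 + 2y + 2
  = 26 + 2y
Step 2: Integrate over y in [1,5]:
  integral(26 + 2y, y=1..5)
  = 26*4 + 2*(5^2 - 1^2)/2
  = 104 + 24
  = 128


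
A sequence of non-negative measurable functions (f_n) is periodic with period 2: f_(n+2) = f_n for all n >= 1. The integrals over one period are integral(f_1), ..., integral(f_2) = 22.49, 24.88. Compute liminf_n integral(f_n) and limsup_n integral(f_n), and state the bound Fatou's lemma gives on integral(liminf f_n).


The sequence (integral(f_n)) is periodic with period 2, repeating the values 22.49, 24.88 indefinitely.
Step 1: For a periodic sequence, every tail (a_m, a_(m+1), ...) contains all 2 period values infinitely often.
Step 2: Hence inf of every tail = min of the period values = min(22.49, 24.88) = 22.49.
        liminf_n integral(f_n) = sup over m of (inf of tail from m) = 22.49.
Step 3: Similarly sup of every tail = max of the period values = 24.88.
        limsup_n integral(f_n) = 24.88.
Step 4: Fatou's lemma: integral(liminf_n f_n) <= liminf_n integral(f_n) = 22.49.
        So the integral of the pointwise liminf is at most 22.49.


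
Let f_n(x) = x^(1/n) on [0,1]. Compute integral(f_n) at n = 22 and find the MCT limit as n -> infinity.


At n = 22: f_22(x) = x^(1/22).
Step 1: integral(x^(1/22), 0, 1) = [x^(1/22+1) / (1/22+1)] from 0 to 1
     = 1 / (1/22 + 1) = 1 / ((22+1)/22) = 22/(22+1)
     = 22/23 = 0.956522
Step 2: As n -> infinity, f_n(x) = x^(1/n) -> 1 for x in (0,1], and f_n is increasing in n.
By MCT, lim_n integral(f_n) = integral(lim_n f_n) = integral(1, 0, 1) = 1.
Step 3: Verify convergence: 22/23 = 0.956522 -> 1


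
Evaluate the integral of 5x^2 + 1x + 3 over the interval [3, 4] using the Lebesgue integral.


The Lebesgue integral of a Riemann-integrable function agrees with the Riemann integral.
Antiderivative F(x) = (5/3)x^3 + (1/2)x^2 + 3x
F(4) = (5/3)*4^3 + (1/2)*4^2 + 3*4
     = (5/3)*64 + (1/2)*16 + 3*4
     = 106.666667 + 8 + 12
     = 126.666667
F(3) = 58.5
Integral = F(4) - F(3) = 126.666667 - 58.5 = 68.166667


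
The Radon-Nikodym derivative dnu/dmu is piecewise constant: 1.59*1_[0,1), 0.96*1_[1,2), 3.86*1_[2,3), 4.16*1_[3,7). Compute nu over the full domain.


Integrate each piece of the Radon-Nikodym derivative:
Step 1: integral_0^1 1.59 dx = 1.59*(1-0) = 1.59*1 = 1.59
Step 2: integral_1^2 0.96 dx = 0.96*(2-1) = 0.96*1 = 0.96
Step 3: integral_2^3 3.86 dx = 3.86*(3-2) = 3.86*1 = 3.86
Step 4: integral_3^7 4.16 dx = 4.16*(7-3) = 4.16*4 = 16.64
Total: 1.59 + 0.96 + 3.86 + 16.64 = 23.05


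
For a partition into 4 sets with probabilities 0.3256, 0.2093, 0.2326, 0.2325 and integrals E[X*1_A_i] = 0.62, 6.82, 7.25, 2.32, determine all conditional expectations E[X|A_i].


For each cell A_i: E[X|A_i] = E[X*1_A_i] / P(A_i)
Step 1: E[X|A_1] = 0.62 / 0.3256 = 1.904177
Step 2: E[X|A_2] = 6.82 / 0.2093 = 32.584806
Step 3: E[X|A_3] = 7.25 / 0.2326 = 31.16939
Step 4: E[X|A_4] = 2.32 / 0.2325 = 9.978495
Verification: E[X] = sum E[X*1_A_i] = 0.62 + 6.82 + 7.25 + 2.32 = 17.01


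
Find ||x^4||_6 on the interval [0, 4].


Step 1: ||f||_6 = (integral_0^4 |x^4|^6 dx)^(1/6)
     = (integral_0^4 x^24 dx)^(1/6)
Step 2: integral_0^4 x^24 dx = [x^25/(25)] from 0 to 4 = 4^25/25
     = 1125899906842624/25 = 4.503600e+13
Step 3: ||f||_6 = (4.503600e+13)^(1/6) = 188.622413


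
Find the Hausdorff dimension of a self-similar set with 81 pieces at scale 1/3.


For a self-similar set with N copies scaled by 1/r:
dim_H = log(N)/log(r) = log(81)/log(3)
= 4.394449/1.098612
= 4


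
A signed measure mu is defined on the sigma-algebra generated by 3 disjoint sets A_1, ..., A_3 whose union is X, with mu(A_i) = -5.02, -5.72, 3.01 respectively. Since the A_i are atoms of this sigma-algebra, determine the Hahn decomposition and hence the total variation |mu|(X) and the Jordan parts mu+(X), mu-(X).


Step 1: Every measurable set is a union of atoms (the cells / points), so a Hahn decomposition is
  obtained by grouping atoms by sign: P = union of atoms with mu > 0, N = union of the remaining atoms.
  Atoms in P (indices): 3;  atoms in N (indices): 1, 2
  Positive values: 3.01
  Negative values: -5.02, -5.72
Step 2: mu+(X) = mu(P) = sum of positive atom values = 3.01
Step 3: mu-(X) = -mu(N) = sum of |negative atom values| = 10.74
Step 4: |mu|(X) = mu+(X) + mu-(X) = 3.01 + 10.74 = 13.75


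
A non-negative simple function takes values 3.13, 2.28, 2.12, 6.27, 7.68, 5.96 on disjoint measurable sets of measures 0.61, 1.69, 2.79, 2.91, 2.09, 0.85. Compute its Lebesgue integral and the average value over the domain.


Step 1: Integral = sum(value_i * measure_i)
= 3.13*0.61 + 2.28*1.69 + 2.12*2.79 + 6.27*2.91 + 7.68*2.09 + 5.96*0.85
= 1.9093 + 3.8532 + 5.9148 + 18.2457 + 16.0512 + 5.066
= 51.0402
Step 2: Total measure of domain = 0.61 + 1.69 + 2.79 + 2.91 + 2.09 + 0.85 = 10.94
Step 3: Average value = 51.0402 / 10.94 = 4.665466


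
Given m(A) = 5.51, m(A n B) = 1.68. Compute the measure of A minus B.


m(A \ B) = m(A) - m(A n B)
= 5.51 - 1.68
= 3.83


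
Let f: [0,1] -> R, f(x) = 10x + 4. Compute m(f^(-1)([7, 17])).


f^(-1)([7, 17]) = {x : 7 <= 10x + 4 <= 17}
Solving: (7 - 4)/10 <= x <= (17 - 4)/10
= [0.3, 1.3]
Intersecting with [0,1]: [0.3, 1]
Measure = 1 - 0.3 = 0.7


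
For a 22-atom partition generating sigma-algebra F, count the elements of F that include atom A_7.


Each element of F is a union of some subset S of the 22 atoms.
The element contains A_7 iff A_7 is in S.
So we count subsets S of {A_1,...,A_22} with A_7 in S: choose freely among the other 21 atoms.
Count = 2^(22-1) = 2^21 = 2097152.


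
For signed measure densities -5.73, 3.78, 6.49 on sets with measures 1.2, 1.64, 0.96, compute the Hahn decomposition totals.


Step 1: Compute signed measure on each set:
  Set 1: -5.73 * 1.2 = -6.876
  Set 2: 3.78 * 1.64 = 6.1992
  Set 3: 6.49 * 0.96 = 6.2304
Step 2: Total signed measure = (-6.876) + (6.1992) + (6.2304)
     = 5.5536
Step 3: Positive part mu+(X) = sum of positive contributions = 12.4296
Step 4: Negative part mu-(X) = |sum of negative contributions| = 6.876


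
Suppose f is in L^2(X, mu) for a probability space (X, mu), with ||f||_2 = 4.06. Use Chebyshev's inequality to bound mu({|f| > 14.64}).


Chebyshev/Markov inequality: mu(|f| > eps) <= (||f||_p / eps)^p
Step 1: ||f||_2 / eps = 4.06 / 14.64 = 0.277322
Step 2: Raise to power p = 2:
  (0.277322)^2 = 0.076908
Step 3: Therefore mu(|f| > 14.64) <= 0.076908


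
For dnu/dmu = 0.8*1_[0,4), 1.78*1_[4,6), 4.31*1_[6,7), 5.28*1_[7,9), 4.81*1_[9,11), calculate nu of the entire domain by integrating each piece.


Integrate each piece of the Radon-Nikodym derivative:
Step 1: integral_0^4 0.8 dx = 0.8*(4-0) = 0.8*4 = 3.2
Step 2: integral_4^6 1.78 dx = 1.78*(6-4) = 1.78*2 = 3.56
Step 3: integral_6^7 4.31 dx = 4.31*(7-6) = 4.31*1 = 4.31
Step 4: integral_7^9 5.28 dx = 5.28*(9-7) = 5.28*2 = 10.56
Step 5: integral_9^11 4.81 dx = 4.81*(11-9) = 4.81*2 = 9.62
Total: 3.2 + 3.56 + 4.31 + 10.56 + 9.62 = 31.25
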